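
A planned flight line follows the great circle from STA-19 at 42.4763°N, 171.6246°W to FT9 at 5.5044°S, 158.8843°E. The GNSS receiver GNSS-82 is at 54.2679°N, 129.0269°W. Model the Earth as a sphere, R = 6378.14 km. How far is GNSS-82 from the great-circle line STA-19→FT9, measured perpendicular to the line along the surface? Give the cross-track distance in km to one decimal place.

844.7 km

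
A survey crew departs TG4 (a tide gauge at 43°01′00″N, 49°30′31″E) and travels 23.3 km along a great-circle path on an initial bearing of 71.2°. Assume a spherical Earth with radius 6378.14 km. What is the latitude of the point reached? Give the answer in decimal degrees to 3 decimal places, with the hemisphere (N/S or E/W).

43.084°N

TG4: φ = +43.01667°, λ = +49.50861°
δ = d/R = 23.3/6378.14 = 0.003653 rad
φ₂ = arcsin(sin φ₁ cos δ + cos φ₁ sin δ cos θ)
   = arcsin(0.68221·0.99999 + 0.73116·0.00365·0.32227) = 43.08380°
λ₂ = λ₁ + atan2(sin θ sin δ cos φ₁, cos δ − sin φ₁ sin φ₂) = 49.77990°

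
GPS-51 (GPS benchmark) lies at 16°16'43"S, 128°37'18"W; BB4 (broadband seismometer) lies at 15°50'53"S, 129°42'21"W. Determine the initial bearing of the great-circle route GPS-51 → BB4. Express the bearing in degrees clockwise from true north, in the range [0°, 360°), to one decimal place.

GPS-51: φ = -16.27861°, λ = -128.62167°
BB4: φ = -15.84806°, λ = -129.70583°
Δλ = -1.0842°
y = sin Δλ · cos φ₂ = -0.018202
x = cos φ₁ sin φ₂ − sin φ₁ cos φ₂ cos Δλ = 0.007466
θ = atan2(y, x) = -67.6970° → 292.3030° (mod 360°)

292.3°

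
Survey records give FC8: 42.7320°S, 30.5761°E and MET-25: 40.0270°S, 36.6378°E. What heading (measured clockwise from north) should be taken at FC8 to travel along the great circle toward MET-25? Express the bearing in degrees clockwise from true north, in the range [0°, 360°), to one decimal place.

61.3°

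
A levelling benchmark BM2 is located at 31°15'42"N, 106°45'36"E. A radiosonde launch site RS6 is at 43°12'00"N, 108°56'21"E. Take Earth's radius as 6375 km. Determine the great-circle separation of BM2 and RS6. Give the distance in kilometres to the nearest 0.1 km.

BM2: φ = +31.26167°, λ = +106.76000°
RS6: φ = +43.20000°, λ = +108.93917°
Δφ = 11.9383°,  Δλ = 2.1792°
a = sin²(Δφ/2) + cos φ₁ cos φ₂ sin²(Δλ/2) = 0.011040
c = 2·arcsin(√a) = 0.210531 rad = 12.0625°
d = R·c = 6375 × 0.210531 = 1342.1 km

1342.1 km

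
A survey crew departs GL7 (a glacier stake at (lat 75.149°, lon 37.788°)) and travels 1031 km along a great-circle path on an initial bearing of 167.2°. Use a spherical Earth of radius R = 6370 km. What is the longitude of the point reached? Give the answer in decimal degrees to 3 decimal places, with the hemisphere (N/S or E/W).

δ = d/R = 1031/6370 = 0.161852 rad
φ₂ = arcsin(sin φ₁ cos δ + cos φ₁ sin δ cos θ)
   = arcsin(0.96660·0.98693 + 0.25631·0.16115·-0.97515) = 66.01983°
λ₂ = λ₁ + atan2(sin θ sin δ cos φ₁, cos δ − sin φ₁ sin φ₂) = 42.82762°

42.828°E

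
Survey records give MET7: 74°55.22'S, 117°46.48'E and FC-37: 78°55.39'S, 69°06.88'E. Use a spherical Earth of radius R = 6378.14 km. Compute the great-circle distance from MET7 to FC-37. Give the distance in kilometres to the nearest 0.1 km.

1258.6 km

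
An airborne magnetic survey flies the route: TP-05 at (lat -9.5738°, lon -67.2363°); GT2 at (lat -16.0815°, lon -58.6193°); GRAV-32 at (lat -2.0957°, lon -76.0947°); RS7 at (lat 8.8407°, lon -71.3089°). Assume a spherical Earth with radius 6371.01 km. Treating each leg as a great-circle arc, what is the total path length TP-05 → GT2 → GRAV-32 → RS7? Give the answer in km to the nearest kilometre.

TP-05→GT2: c = 0.185407 rad, d = 1181.23 km
GT2→GRAV-32: c = 0.387021 rad, d = 2465.72 km
GRAV-32→RS7: c = 0.208243 rad, d = 1326.72 km
Total = 1181.23 + 2465.72 + 1326.72 = 4973.66 km

4974 km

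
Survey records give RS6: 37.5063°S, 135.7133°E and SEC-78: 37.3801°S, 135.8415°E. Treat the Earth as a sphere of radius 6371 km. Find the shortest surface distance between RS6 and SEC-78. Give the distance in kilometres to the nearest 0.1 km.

18.0 km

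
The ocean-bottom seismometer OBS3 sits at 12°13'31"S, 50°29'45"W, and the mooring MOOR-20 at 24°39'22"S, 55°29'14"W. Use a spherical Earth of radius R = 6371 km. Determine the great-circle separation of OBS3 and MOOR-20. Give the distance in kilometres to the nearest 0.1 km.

OBS3: φ = -12.22528°, λ = -50.49583°
MOOR-20: φ = -24.65611°, λ = -55.48722°
Δφ = -12.4308°,  Δλ = -4.9914°
a = sin²(Δφ/2) + cos φ₁ cos φ₂ sin²(Δλ/2) = 0.013406
c = 2·arcsin(√a) = 0.232088 rad = 13.2977°
d = R·c = 6371 × 0.232088 = 1478.6 km

1478.6 km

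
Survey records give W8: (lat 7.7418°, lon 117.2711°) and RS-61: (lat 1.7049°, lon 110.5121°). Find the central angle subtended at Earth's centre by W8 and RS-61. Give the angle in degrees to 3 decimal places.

9.043°

Δφ = -6.0369°,  Δλ = -6.7590°
a = sin²(Δφ/2) + cos φ₁ cos φ₂ sin²(Δλ/2) = 0.006215
c = 2·arcsin(√a) = 0.157830 rad = 9.0430°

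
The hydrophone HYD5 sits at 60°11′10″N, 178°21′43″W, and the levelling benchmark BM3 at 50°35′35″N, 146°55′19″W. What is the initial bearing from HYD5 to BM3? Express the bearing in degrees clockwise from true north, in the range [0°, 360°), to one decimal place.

HYD5: φ = +60.18611°, λ = -178.36194°
BM3: φ = +50.59306°, λ = -146.92194°
Δλ = 31.4400°
y = sin Δλ · cos φ₂ = 0.331128
x = cos φ₁ sin φ₂ − sin φ₁ cos φ₂ cos Δλ = -0.085784
θ = atan2(y, x) = 104.5241° → 104.5241° (mod 360°)

104.5°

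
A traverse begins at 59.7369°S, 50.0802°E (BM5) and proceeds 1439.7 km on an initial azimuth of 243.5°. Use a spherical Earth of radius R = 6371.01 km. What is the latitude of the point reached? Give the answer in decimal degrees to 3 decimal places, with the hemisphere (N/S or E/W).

63.144°S

δ = d/R = 1439.7/6371.01 = 0.225977 rad
φ₂ = arcsin(sin φ₁ cos δ + cos φ₁ sin δ cos θ)
   = arcsin(-0.86372·0.97458 + 0.50397·0.22406·-0.44620) = -63.14404°
λ₂ = λ₁ + atan2(sin θ sin δ cos φ₁, cos δ − sin φ₁ sin φ₂) = 23.72918°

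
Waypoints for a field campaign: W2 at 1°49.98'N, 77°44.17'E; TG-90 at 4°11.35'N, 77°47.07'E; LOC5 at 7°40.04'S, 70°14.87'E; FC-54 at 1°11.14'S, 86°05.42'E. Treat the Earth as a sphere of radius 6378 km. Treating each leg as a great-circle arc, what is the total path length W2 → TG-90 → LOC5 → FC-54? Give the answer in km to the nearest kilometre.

3725 km

W2: φ = +1.83300°, λ = +77.73617°
TG-90: φ = +4.18917°, λ = +77.78450°
LOC5: φ = -7.66733°, λ = +70.24783°
FC-54: φ = -1.18567°, λ = +86.09033°
W2→TG-90: c = 0.041131 rad, d = 262.34 km
TG-90→LOC5: c = 0.245045 rad, d = 1562.89 km
LOC5→FC-54: c = 0.297844 rad, d = 1899.65 km
Total = 262.34 + 1562.89 + 1899.65 = 3724.88 km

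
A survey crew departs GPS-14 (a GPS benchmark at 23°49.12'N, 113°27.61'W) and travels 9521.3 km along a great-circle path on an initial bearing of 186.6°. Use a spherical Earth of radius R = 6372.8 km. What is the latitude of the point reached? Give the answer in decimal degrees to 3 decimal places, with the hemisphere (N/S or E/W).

61.060°S

GPS-14: φ = +23.81867°, λ = -113.46017°
δ = d/R = 9521.3/6372.8 = 1.494053 rad
φ₂ = arcsin(sin φ₁ cos δ + cos φ₁ sin δ cos θ)
   = arcsin(0.40384·0.07667 + 0.91483·0.99706·-0.99337) = -61.06020°
λ₂ = λ₁ + atan2(sin θ sin δ cos φ₁, cos δ − sin φ₁ sin φ₂) = -127.15958°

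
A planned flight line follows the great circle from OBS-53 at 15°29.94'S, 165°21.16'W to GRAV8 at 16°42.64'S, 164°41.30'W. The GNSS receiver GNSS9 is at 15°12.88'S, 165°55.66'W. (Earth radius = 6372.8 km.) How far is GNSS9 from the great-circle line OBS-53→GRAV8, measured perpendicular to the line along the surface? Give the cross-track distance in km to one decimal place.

40.0 km

OBS-53: φ = -15.49900°, λ = -165.35267°
GRAV8: φ = -16.71067°, λ = -164.68833°
GNSS9: φ = -15.21467°, λ = -165.92767°
δ₁₃ = central angle OBS-53→GNSS9 = 0.010876 rad  (haversine)
θ₁₃ = bearing OBS-53→GNSS9 = 297.072°,  θ₁₂ = bearing OBS-53→GRAV8 = 152.313°
dₓₜ = R·arcsin(sin δ₁₃ · sin(θ₁₃ − θ₁₂)) = 6372.8·arcsin(0.01088·sin(144.760°)) = 39.990 km
|dₓₜ| = 39.990 km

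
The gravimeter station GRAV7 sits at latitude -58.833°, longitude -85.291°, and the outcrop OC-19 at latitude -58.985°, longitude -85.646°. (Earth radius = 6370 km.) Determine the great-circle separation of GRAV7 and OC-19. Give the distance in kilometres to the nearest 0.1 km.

26.5 km

Δφ = -0.1520°,  Δλ = -0.3550°
a = sin²(Δφ/2) + cos φ₁ cos φ₂ sin²(Δλ/2) = 0.000004
c = 2·arcsin(√a) = 0.004156 rad = 0.2381°
d = R·c = 6370 × 0.004156 = 26.5 km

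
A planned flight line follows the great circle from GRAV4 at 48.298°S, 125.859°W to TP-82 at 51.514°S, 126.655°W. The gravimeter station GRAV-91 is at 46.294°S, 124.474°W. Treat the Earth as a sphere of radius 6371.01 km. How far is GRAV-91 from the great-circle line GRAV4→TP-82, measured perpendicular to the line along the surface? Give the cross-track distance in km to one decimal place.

71.4 km

δ₁₃ = central angle GRAV4→GRAV-91 = 0.038626 rad  (haversine)
θ₁₃ = bearing GRAV4→GRAV-91 = 25.625°,  θ₁₂ = bearing GRAV4→TP-82 = 188.754°
dₓₜ = R·arcsin(sin δ₁₃ · sin(θ₁₃ − θ₁₂)) = 6371.01·arcsin(0.03862·sin(-163.129°)) = -71.402 km
|dₓₜ| = 71.402 km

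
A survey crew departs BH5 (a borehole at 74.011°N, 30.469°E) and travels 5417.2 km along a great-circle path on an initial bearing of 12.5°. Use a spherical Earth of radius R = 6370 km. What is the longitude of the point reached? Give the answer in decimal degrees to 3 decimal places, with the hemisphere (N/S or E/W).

δ = d/R = 5417.2/6370 = 0.850424 rad
φ₂ = arcsin(sin φ₁ cos δ + cos φ₁ sin δ cos θ)
   = arcsin(0.96131·0.65966 + 0.27545·0.75156·0.97630) = 56.74700°
λ₂ = λ₁ + atan2(sin θ sin δ cos φ₁, cos δ − sin φ₁ sin φ₂) = -166.78785°

166.788°W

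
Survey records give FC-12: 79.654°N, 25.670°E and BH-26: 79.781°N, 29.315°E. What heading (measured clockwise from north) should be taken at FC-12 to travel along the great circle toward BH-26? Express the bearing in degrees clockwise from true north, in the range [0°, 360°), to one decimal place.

77.2°

Δλ = 3.6450°
y = sin Δλ · cos φ₂ = 0.011279
x = cos φ₁ sin φ₂ − sin φ₁ cos φ₂ cos Δλ = 0.002570
θ = atan2(y, x) = 77.1655° → 77.1655° (mod 360°)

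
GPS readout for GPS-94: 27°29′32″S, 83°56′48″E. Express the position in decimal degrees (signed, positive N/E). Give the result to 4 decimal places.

-27.4922°, +83.9467°

lat: 27.4922° S → -27.4922°
lon: 83.9467° E → +83.9467°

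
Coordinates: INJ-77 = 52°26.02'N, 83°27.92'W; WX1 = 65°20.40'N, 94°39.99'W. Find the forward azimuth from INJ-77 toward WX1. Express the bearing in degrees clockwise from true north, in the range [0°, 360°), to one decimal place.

340.6°

INJ-77: φ = +52.43367°, λ = -83.46533°
WX1: φ = +65.34000°, λ = -94.66650°
Δλ = -11.2012°
y = sin Δλ · cos φ₂ = -0.081049
x = cos φ₁ sin φ₂ − sin φ₁ cos φ₂ cos Δλ = 0.229658
θ = atan2(y, x) = -19.4386° → 340.5614° (mod 360°)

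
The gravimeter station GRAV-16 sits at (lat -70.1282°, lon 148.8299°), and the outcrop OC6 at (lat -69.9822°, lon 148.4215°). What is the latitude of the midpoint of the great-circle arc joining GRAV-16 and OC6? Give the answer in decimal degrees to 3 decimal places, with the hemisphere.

70.055°S

Bx = cos φ₂ cos Δλ = 0.342303,  By = cos φ₂ sin Δλ = -0.002440
φₘ = atan2(sin φ₁ + sin φ₂, √((cos φ₁ + Bx)² + By²)) = -70.05532°
λₘ = λ₁ + atan2(By, cos φ₁ + Bx) = 148.62498°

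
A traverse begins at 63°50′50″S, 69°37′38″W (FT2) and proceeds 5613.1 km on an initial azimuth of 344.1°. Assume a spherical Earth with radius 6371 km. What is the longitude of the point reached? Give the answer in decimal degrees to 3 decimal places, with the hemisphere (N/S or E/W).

FT2: φ = -63.84722°, λ = -69.62722°
δ = d/R = 5613.1/6371 = 0.881039 rad
φ₂ = arcsin(sin φ₁ cos δ + cos φ₁ sin δ cos θ)
   = arcsin(-0.89762·0.63635 + 0.44077·0.77140·0.96174) = -14.13472°
λ₂ = λ₁ + atan2(sin θ sin δ cos φ₁, cos δ − sin φ₁ sin φ₂) = -82.21472°

82.215°W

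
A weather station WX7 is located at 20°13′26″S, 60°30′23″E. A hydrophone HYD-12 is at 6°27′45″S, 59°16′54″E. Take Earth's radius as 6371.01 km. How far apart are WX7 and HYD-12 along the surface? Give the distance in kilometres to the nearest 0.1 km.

WX7: φ = -20.22389°, λ = +60.50639°
HYD-12: φ = -6.46250°, λ = +59.28167°
Δφ = 13.7614°,  Δλ = -1.2247°
a = sin²(Δφ/2) + cos φ₁ cos φ₂ sin²(Δλ/2) = 0.014459
c = 2·arcsin(√a) = 0.241075 rad = 13.8126°
d = R·c = 6371.01 × 0.241075 = 1535.9 km

1535.9 km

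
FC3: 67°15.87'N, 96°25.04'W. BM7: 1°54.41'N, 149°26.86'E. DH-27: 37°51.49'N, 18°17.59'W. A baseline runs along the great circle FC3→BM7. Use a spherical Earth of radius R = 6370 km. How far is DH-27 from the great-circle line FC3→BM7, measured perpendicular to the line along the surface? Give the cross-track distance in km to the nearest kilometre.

2510 km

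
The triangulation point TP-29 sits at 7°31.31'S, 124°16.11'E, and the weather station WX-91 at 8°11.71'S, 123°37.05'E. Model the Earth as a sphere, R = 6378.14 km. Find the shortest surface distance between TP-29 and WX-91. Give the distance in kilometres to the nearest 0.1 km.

103.8 km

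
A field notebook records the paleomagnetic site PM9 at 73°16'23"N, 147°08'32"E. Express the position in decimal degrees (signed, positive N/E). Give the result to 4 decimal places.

+73.2731°, +147.1422°

lat: 73.2731° N → +73.2731°
lon: 147.1422° E → +147.1422°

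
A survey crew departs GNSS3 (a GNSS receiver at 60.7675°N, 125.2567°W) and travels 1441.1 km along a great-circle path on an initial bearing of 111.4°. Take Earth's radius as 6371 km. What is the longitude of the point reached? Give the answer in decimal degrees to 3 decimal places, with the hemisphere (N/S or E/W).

δ = d/R = 1441.1/6371 = 0.226197 rad
φ₂ = arcsin(sin φ₁ cos δ + cos φ₁ sin δ cos θ)
   = arcsin(0.87265·0.97453 + 0.48835·0.22427·-0.36488) = 54.14019°
λ₂ = λ₁ + atan2(sin θ sin δ cos φ₁, cos δ − sin φ₁ sin φ₂) = -104.37429°

104.374°W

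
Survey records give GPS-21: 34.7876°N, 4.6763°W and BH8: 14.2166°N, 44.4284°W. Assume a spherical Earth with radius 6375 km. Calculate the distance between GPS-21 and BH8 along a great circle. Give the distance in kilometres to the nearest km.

4586 km

Δφ = -20.5710°,  Δλ = -39.7521°
a = sin²(Δφ/2) + cos φ₁ cos φ₂ sin²(Δλ/2) = 0.123905
c = 2·arcsin(√a) = 0.719418 rad = 41.2196°
d = R·c = 6375 × 0.719418 = 4586.3 km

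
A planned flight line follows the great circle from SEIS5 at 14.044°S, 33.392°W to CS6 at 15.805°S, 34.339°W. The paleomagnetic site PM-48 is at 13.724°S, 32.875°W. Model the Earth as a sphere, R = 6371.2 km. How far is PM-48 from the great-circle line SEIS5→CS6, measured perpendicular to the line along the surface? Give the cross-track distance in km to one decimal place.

δ₁₃ = central angle SEIS5→PM-48 = 0.010389 rad  (haversine)
θ₁₃ = bearing SEIS5→PM-48 = 57.541°,  θ₁₂ = bearing SEIS5→CS6 = 207.337°
dₓₜ = R·arcsin(sin δ₁₃ · sin(θ₁₃ − θ₁₂)) = 6371.2·arcsin(0.01039·sin(-149.796°)) = -33.298 km
|dₓₜ| = 33.298 km

33.3 km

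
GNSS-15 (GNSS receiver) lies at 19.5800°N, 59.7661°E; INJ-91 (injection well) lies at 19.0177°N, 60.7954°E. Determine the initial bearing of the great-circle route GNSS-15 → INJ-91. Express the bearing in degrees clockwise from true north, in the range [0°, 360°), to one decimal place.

Δλ = 1.0293°
y = sin Δλ · cos φ₂ = 0.016983
x = cos φ₁ sin φ₂ − sin φ₁ cos φ₂ cos Δλ = -0.009763
θ = atan2(y, x) = 119.8922° → 119.8922° (mod 360°)

119.9°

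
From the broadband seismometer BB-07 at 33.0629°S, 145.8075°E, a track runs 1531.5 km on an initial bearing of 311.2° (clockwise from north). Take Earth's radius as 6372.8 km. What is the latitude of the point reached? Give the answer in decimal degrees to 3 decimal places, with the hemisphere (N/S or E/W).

δ = d/R = 1531.5/6372.8 = 0.240318 rad
φ₂ = arcsin(sin φ₁ cos δ + cos φ₁ sin δ cos θ)
   = arcsin(-0.54556·0.97126 + 0.83807·0.23801·0.65869) = -23.48393°
λ₂ = λ₁ + atan2(sin θ sin δ cos φ₁, cos δ − sin φ₁ sin φ₂) = 134.54780°

23.484°S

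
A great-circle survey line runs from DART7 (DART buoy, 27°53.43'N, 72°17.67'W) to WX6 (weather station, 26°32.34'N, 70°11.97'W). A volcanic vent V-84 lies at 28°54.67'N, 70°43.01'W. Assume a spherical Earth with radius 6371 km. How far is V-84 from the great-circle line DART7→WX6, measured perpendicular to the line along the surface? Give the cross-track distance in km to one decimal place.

DART7: φ = +27.89050°, λ = -72.29450°
WX6: φ = +26.53900°, λ = -70.19950°
V-84: φ = +28.91117°, λ = -70.71683°
δ₁₃ = central angle DART7→V-84 = 0.030066 rad  (haversine)
θ₁₃ = bearing DART7→V-84 = 53.294°,  θ₁₂ = bearing DART7→WX6 = 125.475°
dₓₜ = R·arcsin(sin δ₁₃ · sin(θ₁₃ − θ₁₂)) = 6371·arcsin(0.03006·sin(-72.181°)) = -182.360 km
|dₓₜ| = 182.360 km

182.4 km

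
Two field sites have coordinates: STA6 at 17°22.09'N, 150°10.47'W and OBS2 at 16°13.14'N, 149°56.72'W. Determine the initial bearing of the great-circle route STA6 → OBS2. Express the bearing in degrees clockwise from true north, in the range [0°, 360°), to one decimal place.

STA6: φ = +17.36817°, λ = -150.17450°
OBS2: φ = +16.21900°, λ = -149.94533°
Δλ = 0.2292°
y = sin Δλ · cos φ₂ = 0.003841
x = cos φ₁ sin φ₂ − sin φ₁ cos φ₂ cos Δλ = -0.020053
θ = atan2(y, x) = 169.1581° → 169.1581° (mod 360°)

169.2°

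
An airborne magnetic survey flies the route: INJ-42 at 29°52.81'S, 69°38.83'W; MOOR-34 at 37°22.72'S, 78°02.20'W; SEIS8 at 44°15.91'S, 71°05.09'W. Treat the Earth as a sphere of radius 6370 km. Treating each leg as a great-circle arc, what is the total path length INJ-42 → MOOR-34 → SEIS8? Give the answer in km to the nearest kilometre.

2101 km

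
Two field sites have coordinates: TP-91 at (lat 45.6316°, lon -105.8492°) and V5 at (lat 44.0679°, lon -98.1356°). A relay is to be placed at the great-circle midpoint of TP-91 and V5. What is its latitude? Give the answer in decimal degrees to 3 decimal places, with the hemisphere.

44.915°N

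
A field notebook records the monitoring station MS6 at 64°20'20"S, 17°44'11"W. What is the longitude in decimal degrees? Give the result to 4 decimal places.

17° + 44′/60 + 11″/3600 = 17 + 0.73333 + 0.00306 = 17.7364°

17.7364°W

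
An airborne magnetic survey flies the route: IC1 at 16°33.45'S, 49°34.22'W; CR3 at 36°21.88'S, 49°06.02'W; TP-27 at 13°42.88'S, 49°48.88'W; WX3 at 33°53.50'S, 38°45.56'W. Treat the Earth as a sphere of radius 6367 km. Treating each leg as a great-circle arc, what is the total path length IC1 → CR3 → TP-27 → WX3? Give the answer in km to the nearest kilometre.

7223 km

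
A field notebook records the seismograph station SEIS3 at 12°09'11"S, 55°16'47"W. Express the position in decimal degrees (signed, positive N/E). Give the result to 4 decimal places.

lat: 12.1531° S → -12.1531°
lon: 55.2797° W → -55.2797°

-12.1531°, -55.2797°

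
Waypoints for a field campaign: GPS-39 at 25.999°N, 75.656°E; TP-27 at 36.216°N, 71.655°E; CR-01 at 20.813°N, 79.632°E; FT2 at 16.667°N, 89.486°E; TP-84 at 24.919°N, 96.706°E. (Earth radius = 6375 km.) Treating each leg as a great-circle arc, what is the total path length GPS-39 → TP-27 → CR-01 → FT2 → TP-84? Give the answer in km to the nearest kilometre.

5401 km

GPS-39→TP-27: c = 0.188023 rad, d = 1198.65 km
TP-27→CR-01: c = 0.295062 rad, d = 1881.02 km
CR-01→FT2: c = 0.178156 rad, d = 1135.74 km
FT2→TP-84: c = 0.185969 rad, d = 1185.55 km
Total = 1198.65 + 1881.02 + 1135.74 + 1185.55 = 5400.96 km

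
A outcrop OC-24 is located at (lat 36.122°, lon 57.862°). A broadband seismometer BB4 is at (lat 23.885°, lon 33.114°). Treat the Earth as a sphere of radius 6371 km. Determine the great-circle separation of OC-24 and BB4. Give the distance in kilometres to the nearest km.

2732 km

Δφ = -12.2370°,  Δλ = -24.7480°
a = sin²(Δφ/2) + cos φ₁ cos φ₂ sin²(Δλ/2) = 0.045277
c = 2·arcsin(√a) = 0.428847 rad = 24.5711°
d = R·c = 6371 × 0.428847 = 2732.2 km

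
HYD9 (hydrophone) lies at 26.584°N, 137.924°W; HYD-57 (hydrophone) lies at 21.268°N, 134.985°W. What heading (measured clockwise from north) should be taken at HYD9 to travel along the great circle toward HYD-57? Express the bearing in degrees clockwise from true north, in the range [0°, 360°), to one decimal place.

152.6°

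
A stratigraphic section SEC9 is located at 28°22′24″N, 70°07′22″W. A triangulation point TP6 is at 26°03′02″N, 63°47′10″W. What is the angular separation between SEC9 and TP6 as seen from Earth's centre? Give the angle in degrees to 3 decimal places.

SEC9: φ = +28.37333°, λ = -70.12278°
TP6: φ = +26.05056°, λ = -63.78611°
Δφ = -2.3228°,  Δλ = 6.3367°
a = sin²(Δφ/2) + cos φ₁ cos φ₂ sin²(Δλ/2) = 0.002826
c = 2·arcsin(√a) = 0.106362 rad = 6.0941°

6.094°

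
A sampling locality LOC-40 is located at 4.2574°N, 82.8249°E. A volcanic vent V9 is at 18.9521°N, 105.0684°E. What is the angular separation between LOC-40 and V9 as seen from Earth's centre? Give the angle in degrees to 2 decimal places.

26.22°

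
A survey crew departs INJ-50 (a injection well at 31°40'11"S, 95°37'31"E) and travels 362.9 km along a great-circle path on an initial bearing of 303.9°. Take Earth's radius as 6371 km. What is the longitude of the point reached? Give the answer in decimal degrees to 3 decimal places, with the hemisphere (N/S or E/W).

92.503°E

INJ-50: φ = -31.66972°, λ = +95.62528°
δ = d/R = 362.9/6371 = 0.056961 rad
φ₂ = arcsin(sin φ₁ cos δ + cos φ₁ sin δ cos θ)
   = arcsin(-0.52502·0.99838 + 0.85109·0.05693·0.55775) = -29.81137°
λ₂ = λ₁ + atan2(sin θ sin δ cos φ₁, cos δ − sin φ₁ sin φ₂) = 92.50342°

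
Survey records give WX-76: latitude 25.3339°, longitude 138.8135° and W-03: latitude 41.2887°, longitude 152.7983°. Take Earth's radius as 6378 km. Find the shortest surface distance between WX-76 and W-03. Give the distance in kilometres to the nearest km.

Δφ = 15.9548°,  Δλ = 13.9848°
a = sin²(Δφ/2) + cos φ₁ cos φ₂ sin²(Δλ/2) = 0.029325
c = 2·arcsin(√a) = 0.344189 rad = 19.7206°
d = R·c = 6378 × 0.344189 = 2195.2 km

2195 km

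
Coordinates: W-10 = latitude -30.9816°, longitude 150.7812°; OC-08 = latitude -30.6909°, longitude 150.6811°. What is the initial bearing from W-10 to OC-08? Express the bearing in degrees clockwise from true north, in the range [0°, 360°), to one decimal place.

343.5°

Δλ = -0.1001°
y = sin Δλ · cos φ₂ = -0.001502
x = cos φ₁ sin φ₂ − sin φ₁ cos φ₂ cos Δλ = 0.005073
θ = atan2(y, x) = -16.4967° → 343.5033° (mod 360°)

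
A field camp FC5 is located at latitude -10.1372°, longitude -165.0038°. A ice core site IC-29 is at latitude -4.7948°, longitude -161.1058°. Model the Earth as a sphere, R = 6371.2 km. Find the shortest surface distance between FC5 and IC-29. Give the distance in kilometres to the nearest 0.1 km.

733.1 km

Δφ = 5.3424°,  Δλ = 3.8980°
a = sin²(Δφ/2) + cos φ₁ cos φ₂ sin²(Δλ/2) = 0.003307
c = 2·arcsin(√a) = 0.115070 rad = 6.5930°
d = R·c = 6371.2 × 0.115070 = 733.1 km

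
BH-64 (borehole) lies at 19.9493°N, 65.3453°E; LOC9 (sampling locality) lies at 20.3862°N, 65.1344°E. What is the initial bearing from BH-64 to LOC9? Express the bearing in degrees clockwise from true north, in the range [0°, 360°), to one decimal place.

Δλ = -0.2109°
y = sin Δλ · cos φ₂ = -0.003450
x = cos φ₁ sin φ₂ − sin φ₁ cos φ₂ cos Δλ = 0.007627
θ = atan2(y, x) = -24.3401° → 335.6599° (mod 360°)

335.7°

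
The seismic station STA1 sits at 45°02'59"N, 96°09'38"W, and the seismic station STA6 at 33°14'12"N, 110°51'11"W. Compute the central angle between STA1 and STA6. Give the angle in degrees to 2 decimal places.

STA1: φ = +45.04972°, λ = -96.16056°
STA6: φ = +33.23667°, λ = -110.85306°
Δφ = -11.8131°,  Δλ = -14.6925°
a = sin²(Δφ/2) + cos φ₁ cos φ₂ sin²(Δλ/2) = 0.020251
c = 2·arcsin(√a) = 0.285581 rad = 16.3626°

16.36°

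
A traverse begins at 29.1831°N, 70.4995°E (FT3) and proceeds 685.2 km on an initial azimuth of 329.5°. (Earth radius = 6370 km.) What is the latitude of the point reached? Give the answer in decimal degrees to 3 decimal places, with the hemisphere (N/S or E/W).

34.440°N

δ = d/R = 685.2/6370 = 0.107567 rad
φ₂ = arcsin(sin φ₁ cos δ + cos φ₁ sin δ cos θ)
   = arcsin(0.48760·0.99422 + 0.87307·0.10736·0.86163) = 34.44022°
λ₂ = λ₁ + atan2(sin θ sin δ cos φ₁, cos δ − sin φ₁ sin φ₂) = 66.71121°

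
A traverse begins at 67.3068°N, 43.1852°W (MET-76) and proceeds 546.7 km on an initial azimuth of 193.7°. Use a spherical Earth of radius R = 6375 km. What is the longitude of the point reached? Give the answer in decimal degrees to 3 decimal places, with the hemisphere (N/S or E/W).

45.704°W

δ = d/R = 546.7/6375 = 0.085757 rad
φ₂ = arcsin(sin φ₁ cos δ + cos φ₁ sin δ cos θ)
   = arcsin(0.92258·0.99633 + 0.38580·0.08565·-0.97155) = 62.50976°
λ₂ = λ₁ + atan2(sin θ sin δ cos φ₁, cos δ − sin φ₁ sin φ₂) = -45.70396°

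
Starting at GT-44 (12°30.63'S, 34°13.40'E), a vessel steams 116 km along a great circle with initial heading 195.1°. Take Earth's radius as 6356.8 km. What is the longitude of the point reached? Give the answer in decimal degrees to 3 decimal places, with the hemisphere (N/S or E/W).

GT-44: φ = -12.51050°, λ = +34.22333°
δ = d/R = 116/6356.8 = 0.018248 rad
φ₂ = arcsin(sin φ₁ cos δ + cos φ₁ sin δ cos θ)
   = arcsin(-0.21662·0.99983 + 0.97626·0.01825·-0.96547) = -13.51980°
λ₂ = λ₁ + atan2(sin θ sin δ cos φ₁, cos δ − sin φ₁ sin φ₂) = 33.94322°

33.943°E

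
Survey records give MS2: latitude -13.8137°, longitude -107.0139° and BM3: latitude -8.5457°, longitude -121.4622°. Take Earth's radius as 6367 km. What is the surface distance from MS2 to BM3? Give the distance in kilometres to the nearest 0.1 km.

1679.6 km

Δφ = 5.2680°,  Δλ = -14.4483°
a = sin²(Δφ/2) + cos φ₁ cos φ₂ sin²(Δλ/2) = 0.017297
c = 2·arcsin(√a) = 0.263804 rad = 15.1149°
d = R·c = 6367 × 0.263804 = 1679.6 km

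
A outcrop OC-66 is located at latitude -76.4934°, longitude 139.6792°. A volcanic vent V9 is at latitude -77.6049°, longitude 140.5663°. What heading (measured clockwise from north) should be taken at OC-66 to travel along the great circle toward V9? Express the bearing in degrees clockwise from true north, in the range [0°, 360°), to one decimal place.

170.3°

Δλ = 0.8871°
y = sin Δλ · cos φ₂ = 0.003323
x = cos φ₁ sin φ₂ − sin φ₁ cos φ₂ cos Δλ = -0.019423
θ = atan2(y, x) = 170.2908° → 170.2908° (mod 360°)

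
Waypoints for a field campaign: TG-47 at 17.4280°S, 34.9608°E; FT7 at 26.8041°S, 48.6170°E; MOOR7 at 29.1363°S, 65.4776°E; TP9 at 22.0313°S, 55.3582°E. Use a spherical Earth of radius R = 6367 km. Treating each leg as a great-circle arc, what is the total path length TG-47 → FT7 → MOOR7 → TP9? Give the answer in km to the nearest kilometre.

TG-47→FT7: c = 0.274481 rad, d = 1747.62 km
FT7→MOOR7: c = 0.262830 rad, d = 1673.44 km
MOOR7→TP9: c = 0.201710 rad, d = 1284.28 km
Total = 1747.62 + 1673.44 + 1284.28 = 4705.34 km

4705 km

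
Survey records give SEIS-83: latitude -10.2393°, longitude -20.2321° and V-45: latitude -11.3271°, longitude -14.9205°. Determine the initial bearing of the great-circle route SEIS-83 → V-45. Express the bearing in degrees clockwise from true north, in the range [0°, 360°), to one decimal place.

102.3°

Δλ = 5.3116°
y = sin Δλ · cos φ₂ = 0.090769
x = cos φ₁ sin φ₂ − sin φ₁ cos φ₂ cos Δλ = -0.019733
θ = atan2(y, x) = 102.2651° → 102.2651° (mod 360°)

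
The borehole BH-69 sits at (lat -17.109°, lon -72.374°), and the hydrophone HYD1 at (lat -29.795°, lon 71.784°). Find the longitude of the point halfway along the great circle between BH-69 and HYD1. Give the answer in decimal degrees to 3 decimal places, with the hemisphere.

Bx = cos φ₂ cos Δλ = -0.703476,  By = cos φ₂ sin Δλ = 0.508147
φₘ = atan2(sin φ₁ + sin φ₂, √((cos φ₁ + Bx)² + By²)) = -54.35415°
λₘ = λ₁ + atan2(By, cos φ₁ + Bx) = -8.77620°

8.776°W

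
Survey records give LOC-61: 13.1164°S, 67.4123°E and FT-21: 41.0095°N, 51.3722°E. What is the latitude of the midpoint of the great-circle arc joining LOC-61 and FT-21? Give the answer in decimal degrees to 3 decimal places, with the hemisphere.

Bx = cos φ₂ cos Δλ = 0.725223,  By = cos φ₂ sin Δλ = -0.208504
φₘ = atan2(sin φ₁ + sin φ₂, √((cos φ₁ + Bx)² + By²)) = 14.07669°
λₘ = λ₁ + atan2(By, cos φ₁ + Bx) = 60.41641°

14.077°N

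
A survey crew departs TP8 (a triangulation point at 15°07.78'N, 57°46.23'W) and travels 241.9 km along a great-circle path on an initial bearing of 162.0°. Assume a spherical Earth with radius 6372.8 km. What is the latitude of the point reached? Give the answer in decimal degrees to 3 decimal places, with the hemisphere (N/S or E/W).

13.060°N

TP8: φ = +15.12967°, λ = -57.77050°
δ = d/R = 241.9/6372.8 = 0.037958 rad
φ₂ = arcsin(sin φ₁ cos δ + cos φ₁ sin δ cos θ)
   = arcsin(0.26100·0.99928 + 0.96534·0.03795·-0.95106) = 13.06026°
λ₂ = λ₁ + atan2(sin θ sin δ cos φ₁, cos δ − sin φ₁ sin φ₂) = -57.08074°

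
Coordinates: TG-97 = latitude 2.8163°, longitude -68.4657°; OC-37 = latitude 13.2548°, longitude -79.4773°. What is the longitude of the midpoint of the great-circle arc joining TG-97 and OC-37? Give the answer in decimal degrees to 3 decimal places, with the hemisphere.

Bx = cos φ₂ cos Δλ = 0.955439,  By = cos φ₂ sin Δλ = -0.185919
φₘ = atan2(sin φ₁ + sin φ₂, √((cos φ₁ + Bx)² + By²)) = 8.07230°
λₘ = λ₁ + atan2(By, cos φ₁ + Bx) = -73.90028°

73.900°W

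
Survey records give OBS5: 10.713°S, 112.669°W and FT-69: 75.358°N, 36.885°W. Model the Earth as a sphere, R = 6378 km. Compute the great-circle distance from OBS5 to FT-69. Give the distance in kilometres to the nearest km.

10778 km

Δφ = 86.0710°,  Δλ = 75.7840°
a = sin²(Δφ/2) + cos φ₁ cos φ₂ sin²(Δλ/2) = 0.559429
c = 2·arcsin(√a) = 1.689936 rad = 96.8262°
d = R·c = 6378 × 1.689936 = 10778.4 km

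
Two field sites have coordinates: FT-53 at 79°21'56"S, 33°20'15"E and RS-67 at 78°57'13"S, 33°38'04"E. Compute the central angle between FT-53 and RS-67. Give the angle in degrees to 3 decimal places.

FT-53: φ = -79.36556°, λ = +33.33750°
RS-67: φ = -78.95361°, λ = +33.63444°
Δφ = 0.4119°,  Δλ = 0.2969°
a = sin²(Δφ/2) + cos φ₁ cos φ₂ sin²(Δλ/2) = 0.000013
c = 2·arcsin(√a) = 0.007256 rad = 0.4157°

0.416°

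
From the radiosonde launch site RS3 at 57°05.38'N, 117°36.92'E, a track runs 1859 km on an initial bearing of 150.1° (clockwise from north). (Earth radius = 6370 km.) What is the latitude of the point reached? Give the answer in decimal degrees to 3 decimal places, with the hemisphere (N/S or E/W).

RS3: φ = +57.08967°, λ = +117.61533°
δ = d/R = 1859/6370 = 0.291837 rad
φ₂ = arcsin(sin φ₁ cos δ + cos φ₁ sin δ cos θ)
   = arcsin(0.83952·0.95772 + 0.54333·0.28771·-0.86690) = 41.95217°
λ₂ = λ₁ + atan2(sin θ sin δ cos φ₁, cos δ − sin φ₁ sin φ₂) = 128.73430°

41.952°N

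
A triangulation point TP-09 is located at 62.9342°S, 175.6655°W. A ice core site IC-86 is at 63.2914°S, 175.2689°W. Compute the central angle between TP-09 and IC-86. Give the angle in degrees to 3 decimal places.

Δφ = -0.3572°,  Δλ = 0.3966°
a = sin²(Δφ/2) + cos φ₁ cos φ₂ sin²(Δλ/2) = 0.000012
c = 2·arcsin(√a) = 0.006976 rad = 0.3997°

0.400°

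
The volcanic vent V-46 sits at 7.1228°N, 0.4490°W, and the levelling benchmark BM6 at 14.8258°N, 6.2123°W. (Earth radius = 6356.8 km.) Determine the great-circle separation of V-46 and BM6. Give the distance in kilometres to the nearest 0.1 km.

1060.1 km

Δφ = 7.7030°,  Δλ = -5.7633°
a = sin²(Δφ/2) + cos φ₁ cos φ₂ sin²(Δλ/2) = 0.006936
c = 2·arcsin(√a) = 0.166762 rad = 9.5548°
d = R·c = 6356.8 × 0.166762 = 1060.1 km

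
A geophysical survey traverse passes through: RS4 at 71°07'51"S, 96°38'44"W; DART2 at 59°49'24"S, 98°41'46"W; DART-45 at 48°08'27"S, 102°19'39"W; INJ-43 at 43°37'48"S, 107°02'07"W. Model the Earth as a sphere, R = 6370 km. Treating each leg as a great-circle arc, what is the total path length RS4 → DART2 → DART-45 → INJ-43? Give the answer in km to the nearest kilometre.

RS4: φ = -71.13083°, λ = -96.64556°
DART2: φ = -59.82333°, λ = -98.69611°
DART-45: φ = -48.14083°, λ = -102.32750°
INJ-43: φ = -43.63000°, λ = -107.03528°
RS4→DART2: c = 0.197883 rad, d = 1260.52 km
DART2→DART-45: c = 0.207198 rad, d = 1319.85 km
DART-45→INJ-43: c = 0.097270 rad, d = 619.61 km
Total = 1260.52 + 1319.85 + 619.61 = 3199.98 km

3200 km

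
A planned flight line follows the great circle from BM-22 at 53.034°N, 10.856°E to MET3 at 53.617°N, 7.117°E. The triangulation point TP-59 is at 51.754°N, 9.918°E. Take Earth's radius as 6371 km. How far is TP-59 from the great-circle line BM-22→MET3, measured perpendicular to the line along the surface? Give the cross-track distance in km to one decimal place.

δ₁₃ = central angle BM-22→TP-59 = 0.024472 rad  (haversine)
θ₁₃ = bearing BM-22→TP-59 = 204.466°,  θ₁₂ = bearing BM-22→MET3 = 286.126°
dₓₜ = R·arcsin(sin δ₁₃ · sin(θ₁₃ − θ₁₂)) = 6371·arcsin(0.02447·sin(-81.660°)) = -154.260 km
|dₓₜ| = 154.260 km

154.3 km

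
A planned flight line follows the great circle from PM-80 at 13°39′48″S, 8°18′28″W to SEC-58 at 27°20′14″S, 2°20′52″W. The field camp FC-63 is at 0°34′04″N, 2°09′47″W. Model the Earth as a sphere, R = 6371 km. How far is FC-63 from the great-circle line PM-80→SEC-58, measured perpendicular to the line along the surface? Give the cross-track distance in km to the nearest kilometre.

1207 km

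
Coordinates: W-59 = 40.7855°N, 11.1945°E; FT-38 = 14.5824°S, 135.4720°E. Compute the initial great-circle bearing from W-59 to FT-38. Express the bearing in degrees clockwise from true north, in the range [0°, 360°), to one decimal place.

78.3°

Δλ = 124.2775°
y = sin Δλ · cos φ₂ = 0.799701
x = cos φ₁ sin φ₂ − sin φ₁ cos φ₂ cos Δλ = 0.165416
θ = atan2(y, x) = 78.3133° → 78.3133° (mod 360°)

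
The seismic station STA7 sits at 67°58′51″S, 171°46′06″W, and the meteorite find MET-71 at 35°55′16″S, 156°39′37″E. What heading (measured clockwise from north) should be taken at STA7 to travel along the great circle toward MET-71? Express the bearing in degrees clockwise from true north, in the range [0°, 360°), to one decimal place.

STA7: φ = -67.98083°, λ = -171.76833°
MET-71: φ = -35.92111°, λ = +156.66028°
Δλ = -31.5714°
y = sin Δλ · cos φ₂ = -0.423993
x = cos φ₁ sin φ₂ − sin φ₁ cos φ₂ cos Δλ = 0.419682
θ = atan2(y, x) = -45.2927° → 314.7073° (mod 360°)

314.7°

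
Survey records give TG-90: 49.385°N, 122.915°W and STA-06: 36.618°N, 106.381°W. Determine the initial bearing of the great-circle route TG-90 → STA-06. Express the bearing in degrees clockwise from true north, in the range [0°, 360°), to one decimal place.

Δλ = 16.5340°
y = sin Δλ · cos φ₂ = 0.228416
x = cos φ₁ sin φ₂ − sin φ₁ cos φ₂ cos Δλ = -0.195794
θ = atan2(y, x) = 130.6026° → 130.6026° (mod 360°)

130.6°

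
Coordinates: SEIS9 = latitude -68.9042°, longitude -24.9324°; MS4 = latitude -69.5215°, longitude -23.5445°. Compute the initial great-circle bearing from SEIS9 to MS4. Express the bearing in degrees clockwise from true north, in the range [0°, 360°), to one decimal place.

142.1°

Δλ = 1.3879°
y = sin Δλ · cos φ₂ = 0.008474
x = cos φ₁ sin φ₂ − sin φ₁ cos φ₂ cos Δλ = -0.010869
θ = atan2(y, x) = 142.0599° → 142.0599° (mod 360°)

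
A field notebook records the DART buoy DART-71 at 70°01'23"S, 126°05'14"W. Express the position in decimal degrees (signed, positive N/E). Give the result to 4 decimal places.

-70.0231°, -126.0872°

lat: 70.0231° S → -70.0231°
lon: 126.0872° W → -126.0872°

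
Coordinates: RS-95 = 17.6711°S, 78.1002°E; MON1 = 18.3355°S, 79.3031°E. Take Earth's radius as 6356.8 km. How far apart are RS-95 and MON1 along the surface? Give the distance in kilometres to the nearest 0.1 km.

Δφ = -0.6644°,  Δλ = 1.2029°
a = sin²(Δφ/2) + cos φ₁ cos φ₂ sin²(Δλ/2) = 0.000133
c = 2·arcsin(√a) = 0.023090 rad = 1.3229°
d = R·c = 6356.8 × 0.023090 = 146.8 km

146.8 km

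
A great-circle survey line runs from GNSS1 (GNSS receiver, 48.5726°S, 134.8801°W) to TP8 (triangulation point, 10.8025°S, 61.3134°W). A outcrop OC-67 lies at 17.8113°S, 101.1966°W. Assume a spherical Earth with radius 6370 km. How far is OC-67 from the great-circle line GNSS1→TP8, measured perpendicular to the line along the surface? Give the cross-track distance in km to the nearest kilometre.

2230 km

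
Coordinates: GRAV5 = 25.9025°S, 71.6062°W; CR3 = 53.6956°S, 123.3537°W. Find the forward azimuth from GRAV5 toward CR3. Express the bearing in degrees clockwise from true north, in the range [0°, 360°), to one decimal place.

219.5°

Δλ = -51.7475°
y = sin Δλ · cos φ₂ = -0.464951
x = cos φ₁ sin φ₂ − sin φ₁ cos φ₂ cos Δλ = -0.564790
θ = atan2(y, x) = -140.5378° → 219.4622° (mod 360°)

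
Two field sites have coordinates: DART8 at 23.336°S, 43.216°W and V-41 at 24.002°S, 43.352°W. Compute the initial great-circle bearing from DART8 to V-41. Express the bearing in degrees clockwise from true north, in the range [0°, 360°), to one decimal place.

Δλ = -0.1360°
y = sin Δλ · cos φ₂ = -0.002168
x = cos φ₁ sin φ₂ − sin φ₁ cos φ₂ cos Δλ = -0.011625
θ = atan2(y, x) = -169.4338° → 190.5662° (mod 360°)

190.6°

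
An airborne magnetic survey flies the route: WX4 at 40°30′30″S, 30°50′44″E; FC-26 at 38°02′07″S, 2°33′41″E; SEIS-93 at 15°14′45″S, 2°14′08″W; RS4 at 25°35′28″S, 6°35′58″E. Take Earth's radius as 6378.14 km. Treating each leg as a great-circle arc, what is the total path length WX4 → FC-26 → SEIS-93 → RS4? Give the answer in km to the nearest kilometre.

WX4: φ = -40.50833°, λ = +30.84556°
FC-26: φ = -38.03528°, λ = +2.56139°
SEIS-93: φ = -15.24583°, λ = -2.23556°
RS4: φ = -25.59111°, λ = +6.59944°
WX4→FC-26: c = 0.382936 rad, d = 2442.42 km
FC-26→SEIS-93: c = 0.404567 rad, d = 2580.39 km
SEIS-93→RS4: c = 0.231084 rad, d = 1473.88 km
Total = 2442.42 + 2580.39 + 1473.88 = 6496.69 km

6497 km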